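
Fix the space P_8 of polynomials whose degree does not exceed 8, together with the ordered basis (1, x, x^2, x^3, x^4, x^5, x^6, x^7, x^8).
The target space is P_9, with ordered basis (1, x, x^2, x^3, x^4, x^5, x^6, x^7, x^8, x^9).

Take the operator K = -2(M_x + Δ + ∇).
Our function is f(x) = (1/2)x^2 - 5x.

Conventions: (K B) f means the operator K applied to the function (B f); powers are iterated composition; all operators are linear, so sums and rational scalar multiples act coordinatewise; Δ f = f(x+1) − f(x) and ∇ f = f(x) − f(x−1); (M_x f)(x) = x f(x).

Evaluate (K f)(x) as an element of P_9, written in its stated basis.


the image equals g(x) = -x^3 + 10x^2 - 4x + 20

M_x f = (1/2)x^3 - 5x^2
Δ f = x - 9/2
∇ f = x - 11/2
(M_x + Δ + ∇) f = (1/2)x^3 - 5x^2 + 2x - 10
(-2(M_x + Δ + ∇)) f = -x^3 + 10x^2 - 4x + 20


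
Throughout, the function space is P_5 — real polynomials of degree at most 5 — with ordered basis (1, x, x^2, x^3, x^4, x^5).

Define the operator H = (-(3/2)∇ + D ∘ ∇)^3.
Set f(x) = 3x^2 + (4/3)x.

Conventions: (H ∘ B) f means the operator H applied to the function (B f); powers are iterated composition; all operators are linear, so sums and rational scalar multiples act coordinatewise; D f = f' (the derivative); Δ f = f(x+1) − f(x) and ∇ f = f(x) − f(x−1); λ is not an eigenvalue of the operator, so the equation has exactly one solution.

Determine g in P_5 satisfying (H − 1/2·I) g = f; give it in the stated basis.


the result is g(x) = -6x^2 - (8/3)x

write g with unknown coordinates in the stated basis and equate coefficients in (H − 1/2·I) g = f
solving from the highest basis element down gives g = -6x^2 - (8/3)x
check: H g = 0
so H g − 1/2·g = 3x^2 + (4/3)x = f ✓


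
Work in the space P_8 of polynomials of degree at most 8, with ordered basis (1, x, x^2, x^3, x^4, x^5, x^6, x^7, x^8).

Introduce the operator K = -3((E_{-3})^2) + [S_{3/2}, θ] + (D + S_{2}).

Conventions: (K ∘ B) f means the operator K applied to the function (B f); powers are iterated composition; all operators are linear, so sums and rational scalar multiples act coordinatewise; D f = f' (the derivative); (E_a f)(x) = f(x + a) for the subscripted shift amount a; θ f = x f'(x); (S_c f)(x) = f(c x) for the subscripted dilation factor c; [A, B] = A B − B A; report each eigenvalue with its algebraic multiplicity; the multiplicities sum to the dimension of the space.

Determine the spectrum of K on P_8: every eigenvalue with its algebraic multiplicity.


image of 1: -2
image of x: -x + 19
image of x^2: x^2 + 38x - 108
image of x^3: 5x^3 + 57x^2 - 324x + 648
image of x^4: 13x^4 + 76x^3 - 648x^2 + 2592x - 3888
image of x^5: 29x^5 + 95x^4 - 1080x^3 + 6480x^2 - 19440x + 23328
image of x^6: 61x^6 + 114x^5 - 1620x^4 + 12960x^3 - 58320x^2 + 139968x - 139968
image of x^7: 125x^7 + 133x^6 - 2268x^5 + 22680x^4 - 136080x^3 + 489888x^2 - 979776x + 839808
image of x^8: 253x^8 + 152x^7 - 3024x^6 + 36288x^5 - 272160x^4 + 1306368x^3 - 3919104x^2 + 6718464x - 5038848
the matrix is upper triangular; its diagonal is (-2, -1, 1, 5, 13, 29, 61, 125, 253)
for a triangular matrix the eigenvalues are the diagonal entries, with algebraic multiplicity their repetition count

λ = -2 (multiplicity 1), λ = -1 (multiplicity 1), λ = 1 (multiplicity 1), λ = 5 (multiplicity 1), λ = 13 (multiplicity 1), λ = 29 (multiplicity 1), λ = 61 (multiplicity 1), λ = 125 (multiplicity 1), λ = 253 (multiplicity 1)


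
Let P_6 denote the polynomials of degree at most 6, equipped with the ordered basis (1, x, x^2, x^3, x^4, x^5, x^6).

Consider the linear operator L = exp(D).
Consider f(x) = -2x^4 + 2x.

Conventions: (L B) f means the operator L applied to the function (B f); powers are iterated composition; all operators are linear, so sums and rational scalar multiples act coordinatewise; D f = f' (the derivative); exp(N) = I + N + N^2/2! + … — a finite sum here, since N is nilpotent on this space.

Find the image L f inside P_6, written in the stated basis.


the result is g(x) = -2x^4 - 8x^3 - 12x^2 - 6x

order-1 term: -8x^3 + 2
order-2 term: -12x^2
order-3 term: -8x
order-4 term: -2
the series for exp(D) f terminates at order 4
exp(D) f = -2x^4 - 8x^3 - 12x^2 - 6x


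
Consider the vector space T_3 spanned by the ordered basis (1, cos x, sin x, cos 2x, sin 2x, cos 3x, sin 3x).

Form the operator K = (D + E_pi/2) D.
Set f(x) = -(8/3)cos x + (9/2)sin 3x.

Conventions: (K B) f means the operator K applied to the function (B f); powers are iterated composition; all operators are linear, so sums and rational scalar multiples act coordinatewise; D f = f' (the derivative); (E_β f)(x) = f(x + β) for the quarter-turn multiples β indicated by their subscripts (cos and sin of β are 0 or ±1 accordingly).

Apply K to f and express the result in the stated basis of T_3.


the result is g(x) = (16/3)cos x - 27sin 3x

D f = (8/3)sin x + (27/2)cos 3x
D D f = (8/3)cos x - (81/2)sin 3x
E_pi/2 D f = (8/3)cos x + (27/2)sin 3x
(D + E_pi/2) D f = (16/3)cos x - 27sin 3x


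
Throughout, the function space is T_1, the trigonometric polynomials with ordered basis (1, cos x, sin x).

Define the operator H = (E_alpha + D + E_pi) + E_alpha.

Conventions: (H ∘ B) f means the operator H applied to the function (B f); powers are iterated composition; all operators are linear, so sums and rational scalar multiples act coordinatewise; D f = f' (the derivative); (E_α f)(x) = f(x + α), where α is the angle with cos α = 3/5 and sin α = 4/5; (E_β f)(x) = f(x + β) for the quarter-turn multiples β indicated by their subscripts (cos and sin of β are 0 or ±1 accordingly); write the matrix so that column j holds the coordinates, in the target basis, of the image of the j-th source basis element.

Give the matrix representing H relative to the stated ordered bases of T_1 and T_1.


the matrix is [[3, 0, 0]; [0, 1/5, 13/5]; [0, -13/5, 1/5]] (rows listed top to bottom)

image of 1: 3
image of cos x: (1/5)cos x - (13/5)sin x
image of sin x: (13/5)cos x + (1/5)sin x
each image's coordinates form column j of the matrix


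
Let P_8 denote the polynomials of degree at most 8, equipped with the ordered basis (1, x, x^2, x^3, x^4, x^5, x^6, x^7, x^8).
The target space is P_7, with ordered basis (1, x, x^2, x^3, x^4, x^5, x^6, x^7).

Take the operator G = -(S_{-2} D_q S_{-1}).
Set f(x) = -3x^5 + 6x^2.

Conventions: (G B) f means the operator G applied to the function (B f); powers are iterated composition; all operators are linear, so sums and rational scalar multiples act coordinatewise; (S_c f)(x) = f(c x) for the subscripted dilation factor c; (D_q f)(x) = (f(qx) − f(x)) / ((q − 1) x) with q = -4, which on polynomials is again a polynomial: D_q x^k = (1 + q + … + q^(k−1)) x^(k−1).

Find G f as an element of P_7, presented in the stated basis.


S_{-1} f = 3x^5 + 6x^2
D_q S_{-1} f = 615x^4 - 18x
S_{-2} D_q S_{-1} f = 9840x^4 + 36x
(-(S_{-2} D_q S_{-1})) f = -9840x^4 - 36x

the image equals g(x) = -9840x^4 - 36x


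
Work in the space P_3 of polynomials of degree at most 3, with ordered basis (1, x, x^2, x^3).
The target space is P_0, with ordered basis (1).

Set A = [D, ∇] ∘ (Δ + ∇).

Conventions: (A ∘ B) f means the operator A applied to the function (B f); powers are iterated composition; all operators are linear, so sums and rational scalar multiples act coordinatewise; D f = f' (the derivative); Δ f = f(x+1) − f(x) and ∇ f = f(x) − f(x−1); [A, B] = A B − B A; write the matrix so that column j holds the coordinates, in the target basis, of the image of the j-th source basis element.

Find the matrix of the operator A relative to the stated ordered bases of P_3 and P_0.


the matrix is [[0, 0, 0, 0]] (rows listed top to bottom)

image of 1: 0
image of x: 0
image of x^2: 0
image of x^3: 0
each image's coordinates form column j of the matrix


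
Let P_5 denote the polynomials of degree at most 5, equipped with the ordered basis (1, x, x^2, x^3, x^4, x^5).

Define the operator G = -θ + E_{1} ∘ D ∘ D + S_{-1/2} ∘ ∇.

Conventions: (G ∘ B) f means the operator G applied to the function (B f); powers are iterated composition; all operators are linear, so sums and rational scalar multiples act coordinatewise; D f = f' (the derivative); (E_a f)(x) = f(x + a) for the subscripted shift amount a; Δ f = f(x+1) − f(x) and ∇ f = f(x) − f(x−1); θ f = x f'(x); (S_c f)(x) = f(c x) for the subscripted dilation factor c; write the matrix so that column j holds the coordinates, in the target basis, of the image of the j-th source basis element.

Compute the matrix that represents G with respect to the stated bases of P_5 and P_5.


the matrix is [[0, 1, 1, 7, 11, 21]; [0, -1, -1, 15/2, 22, 125/2]; [0, 0, -2, 3/4, 21/2, 125/2]; [0, 0, 0, -3, -1/2, 85/4]; [0, 0, 0, 0, -4, 5/16]; [0, 0, 0, 0, 0, -5]] (rows listed top to bottom)

image of 1: 0
image of x: -x + 1
image of x^2: -2x^2 - x + 1
image of x^3: -3x^3 + (3/4)x^2 + (15/2)x + 7
image of x^4: -4x^4 - (1/2)x^3 + (21/2)x^2 + 22x + 11
image of x^5: -5x^5 + (5/16)x^4 + (85/4)x^3 + (125/2)x^2 + (125/2)x + 21
each image's coordinates form column j of the matrix


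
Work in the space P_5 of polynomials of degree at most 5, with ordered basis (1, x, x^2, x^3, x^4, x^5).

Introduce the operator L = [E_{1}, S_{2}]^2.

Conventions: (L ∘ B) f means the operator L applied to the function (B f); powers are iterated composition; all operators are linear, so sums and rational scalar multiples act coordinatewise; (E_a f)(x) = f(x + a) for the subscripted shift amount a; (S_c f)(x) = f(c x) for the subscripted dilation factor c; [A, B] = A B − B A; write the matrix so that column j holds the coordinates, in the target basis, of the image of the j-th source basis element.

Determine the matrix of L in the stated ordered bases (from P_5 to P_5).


the matrix is [[0, 0, 4, 54, 496, 3870]; [0, 0, 0, 48, 864, 9920]; [0, 0, 0, 0, 384, 8640]; [0, 0, 0, 0, 0, 2560]; [0, 0, 0, 0, 0, 0]; [0, 0, 0, 0, 0, 0]] (rows listed top to bottom)

image of 1: 0
image of x: 0
image of x^2: 4
image of x^3: 48x + 54
image of x^4: 384x^2 + 864x + 496
image of x^5: 2560x^3 + 8640x^2 + 9920x + 3870
each image's coordinates form column j of the matrix


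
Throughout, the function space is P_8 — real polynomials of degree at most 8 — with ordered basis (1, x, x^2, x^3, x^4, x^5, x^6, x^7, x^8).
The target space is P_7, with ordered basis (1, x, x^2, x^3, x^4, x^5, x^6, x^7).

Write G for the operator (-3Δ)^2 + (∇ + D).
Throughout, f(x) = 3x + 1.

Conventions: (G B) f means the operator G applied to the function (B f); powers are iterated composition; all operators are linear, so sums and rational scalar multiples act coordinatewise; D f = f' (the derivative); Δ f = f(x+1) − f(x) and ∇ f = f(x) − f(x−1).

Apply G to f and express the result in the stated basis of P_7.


g(x) = 6

Δ f = 3
(-3Δ) f = -9
Δ (-3Δ) f = 0
(-3Δ) (-3Δ) f = 0
∇ f = 3
D f = 3
(∇ + D) f = 6
((-3Δ)^2 + (∇ + D)) f = 6


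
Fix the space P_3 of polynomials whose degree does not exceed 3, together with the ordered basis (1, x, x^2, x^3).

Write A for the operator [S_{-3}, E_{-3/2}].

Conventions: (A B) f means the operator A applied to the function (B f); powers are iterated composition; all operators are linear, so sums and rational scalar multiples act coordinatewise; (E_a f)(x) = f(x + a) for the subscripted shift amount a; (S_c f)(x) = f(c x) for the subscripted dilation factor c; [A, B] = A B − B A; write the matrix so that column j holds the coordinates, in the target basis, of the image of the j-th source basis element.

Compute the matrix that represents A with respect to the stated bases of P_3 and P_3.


the matrix is [[0, -6, -18, -189/2]; [0, 0, 36, 162]; [0, 0, 0, -162]; [0, 0, 0, 0]] (rows listed top to bottom)

image of 1: 0
image of x: -6
image of x^2: 36x - 18
image of x^3: -162x^2 + 162x - 189/2
each image's coordinates form column j of the matrix


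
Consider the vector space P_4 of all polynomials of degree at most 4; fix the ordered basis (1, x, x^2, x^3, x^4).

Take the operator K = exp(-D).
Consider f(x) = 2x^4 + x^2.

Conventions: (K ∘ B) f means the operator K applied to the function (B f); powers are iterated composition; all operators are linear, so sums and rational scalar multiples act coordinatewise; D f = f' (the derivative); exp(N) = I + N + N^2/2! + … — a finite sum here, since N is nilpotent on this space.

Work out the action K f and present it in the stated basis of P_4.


order-1 term: -8x^3 - 2x
order-2 term: 12x^2 + 1
order-3 term: -8x
order-4 term: 2
the series for exp(-D) f terminates at order 4
exp(-D) f = 2x^4 - 8x^3 + 13x^2 - 10x + 3

g(x) = 2x^4 - 8x^3 + 13x^2 - 10x + 3


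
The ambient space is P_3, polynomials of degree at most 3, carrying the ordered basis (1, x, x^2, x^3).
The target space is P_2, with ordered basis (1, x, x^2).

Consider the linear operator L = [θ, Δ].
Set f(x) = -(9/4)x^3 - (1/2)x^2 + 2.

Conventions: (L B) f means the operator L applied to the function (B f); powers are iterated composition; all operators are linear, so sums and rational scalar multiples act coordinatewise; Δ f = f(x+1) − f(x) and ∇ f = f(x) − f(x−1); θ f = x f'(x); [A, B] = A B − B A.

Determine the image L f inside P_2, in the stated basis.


the result is g(x) = (27/4)x^2 + (29/2)x + 31/4

Δ f = -(27/4)x^2 - (31/4)x - 11/4
θ Δ f = -(27/2)x^2 - (31/4)x
θ f = -(27/4)x^3 - x^2
Δ θ f = -(81/4)x^2 - (89/4)x - 31/4
[θ, Δ] f = (27/4)x^2 + (29/2)x + 31/4


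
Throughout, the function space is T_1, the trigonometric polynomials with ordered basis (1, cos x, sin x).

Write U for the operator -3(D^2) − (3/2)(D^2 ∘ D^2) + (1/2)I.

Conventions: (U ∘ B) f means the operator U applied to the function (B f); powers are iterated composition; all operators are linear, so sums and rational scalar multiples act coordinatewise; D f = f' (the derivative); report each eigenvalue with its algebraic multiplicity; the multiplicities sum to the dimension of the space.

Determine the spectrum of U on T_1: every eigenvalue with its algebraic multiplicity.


image of 1: 1/2
image of cos x: 2cos x
image of sin x: 2sin x
the matrix is diagonal; its diagonal is (1/2, 2, 2)
for a triangular matrix the eigenvalues are the diagonal entries, with algebraic multiplicity their repetition count

λ = 1/2 (multiplicity 1), λ = 2 (multiplicity 2)


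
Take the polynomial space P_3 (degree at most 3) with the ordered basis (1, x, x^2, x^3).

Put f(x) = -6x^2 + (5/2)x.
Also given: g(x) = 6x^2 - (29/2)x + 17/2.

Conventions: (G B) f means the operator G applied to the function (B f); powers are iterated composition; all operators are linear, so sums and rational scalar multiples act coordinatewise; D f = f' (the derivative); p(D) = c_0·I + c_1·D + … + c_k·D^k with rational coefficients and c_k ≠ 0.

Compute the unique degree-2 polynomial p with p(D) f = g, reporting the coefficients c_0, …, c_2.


D^0 f = -6x^2 + (5/2)x
D^1 f = -12x + 5/2
D^2 f = -12
matching coefficients of g against c_0 f + c_1 Df + … from the top degree down determines the c_i
solution: c_0 = -1, c_1 = 1, c_2 = -1/2

c_0 = -1, c_1 = 1, c_2 = -1/2


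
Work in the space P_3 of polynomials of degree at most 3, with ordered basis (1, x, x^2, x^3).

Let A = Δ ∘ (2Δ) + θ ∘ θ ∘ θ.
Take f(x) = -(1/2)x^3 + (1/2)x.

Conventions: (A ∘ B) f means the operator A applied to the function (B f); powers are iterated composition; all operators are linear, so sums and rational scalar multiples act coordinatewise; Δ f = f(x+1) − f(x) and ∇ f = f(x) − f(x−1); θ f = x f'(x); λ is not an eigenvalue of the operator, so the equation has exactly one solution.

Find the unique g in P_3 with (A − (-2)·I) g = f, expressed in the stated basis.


the result is g(x) = -(1/58)x^3 + (41/174)x + 3/29

write g with unknown coordinates in the stated basis and equate coefficients in (A − (-2)·I) g = f
solving from the highest basis element down gives g = -(1/58)x^3 + (41/174)x + 3/29
check: A g = -(27/58)x^3 + (5/174)x - 6/29
so A g − (-2)·g = -(1/2)x^3 + (1/2)x = f ✓


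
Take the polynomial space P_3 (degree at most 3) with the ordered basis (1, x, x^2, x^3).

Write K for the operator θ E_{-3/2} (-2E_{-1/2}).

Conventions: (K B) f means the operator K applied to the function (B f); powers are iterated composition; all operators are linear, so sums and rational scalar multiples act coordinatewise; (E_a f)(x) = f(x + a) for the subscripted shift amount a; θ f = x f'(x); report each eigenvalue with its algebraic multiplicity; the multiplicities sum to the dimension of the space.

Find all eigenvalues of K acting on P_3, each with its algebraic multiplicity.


image of 1: 0
image of x: -2x
image of x^2: -4x^2 + 8x
image of x^3: -6x^3 + 24x^2 - 24x
the matrix is upper triangular; its diagonal is (0, -2, -4, -6)
for a triangular matrix the eigenvalues are the diagonal entries, with algebraic multiplicity their repetition count

λ = -6 (multiplicity 1), λ = -4 (multiplicity 1), λ = -2 (multiplicity 1), λ = 0 (multiplicity 1)


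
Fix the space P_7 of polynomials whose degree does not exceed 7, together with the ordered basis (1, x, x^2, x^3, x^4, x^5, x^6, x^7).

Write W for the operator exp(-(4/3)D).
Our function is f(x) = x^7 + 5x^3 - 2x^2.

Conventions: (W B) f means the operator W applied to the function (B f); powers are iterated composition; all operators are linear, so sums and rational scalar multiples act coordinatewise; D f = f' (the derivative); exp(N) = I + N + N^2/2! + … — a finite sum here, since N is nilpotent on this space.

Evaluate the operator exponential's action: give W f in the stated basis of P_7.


order-1 term: -(28/3)x^6 - 20x^2 + (16/3)x
order-2 term: (112/3)x^5 + (80/3)x - 32/9
order-3 term: -(2240/27)x^4 - 320/27
order-4 term: (8960/81)x^3
order-5 term: -(7168/81)x^2
order-6 term: (28672/729)x
order-7 term: -16384/2187
the series for exp(-(4/3)D) f terminates at order 7
exp(-(4/3)D) f = x^7 - (28/3)x^6 + (112/3)x^5 - (2240/27)x^4 + (9365/81)x^3 - (8950/81)x^2 + (52000/729)x - 50080/2187

the result is g(x) = x^7 - (28/3)x^6 + (112/3)x^5 - (2240/27)x^4 + (9365/81)x^3 - (8950/81)x^2 + (52000/729)x - 50080/2187


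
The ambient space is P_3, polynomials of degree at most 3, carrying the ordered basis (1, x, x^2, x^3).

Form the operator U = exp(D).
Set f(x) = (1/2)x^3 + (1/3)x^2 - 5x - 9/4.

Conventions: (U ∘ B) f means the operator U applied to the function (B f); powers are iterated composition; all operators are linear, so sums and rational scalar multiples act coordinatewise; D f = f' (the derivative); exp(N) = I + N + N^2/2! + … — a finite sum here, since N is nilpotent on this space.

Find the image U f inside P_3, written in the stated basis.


order-1 term: (3/2)x^2 + (2/3)x - 5
order-2 term: (3/2)x + 1/3
order-3 term: 1/2
the series for exp(D) f terminates at order 3
exp(D) f = (1/2)x^3 + (11/6)x^2 - (17/6)x - 77/12

the result is g(x) = (1/2)x^3 + (11/6)x^2 - (17/6)x - 77/12


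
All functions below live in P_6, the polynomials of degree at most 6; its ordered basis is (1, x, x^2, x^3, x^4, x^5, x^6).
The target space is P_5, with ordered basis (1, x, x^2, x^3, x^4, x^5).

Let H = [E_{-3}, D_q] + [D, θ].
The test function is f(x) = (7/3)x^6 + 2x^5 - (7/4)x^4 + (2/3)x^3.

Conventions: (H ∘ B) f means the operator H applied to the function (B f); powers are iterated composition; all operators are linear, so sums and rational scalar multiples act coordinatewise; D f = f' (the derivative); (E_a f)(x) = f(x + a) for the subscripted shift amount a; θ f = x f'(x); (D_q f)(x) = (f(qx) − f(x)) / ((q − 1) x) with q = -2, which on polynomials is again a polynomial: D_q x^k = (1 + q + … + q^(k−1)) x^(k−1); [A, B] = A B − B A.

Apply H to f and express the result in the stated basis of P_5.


D_q f = -49x^5 + 22x^4 + (35/4)x^3 + 2x^2
E_{-3} D_q f = -49x^5 + 757x^4 - (18661/4)x^3 + (57365/4)x^2 - (87987/4)x + 53883/4
E_{-3} f = (7/3)x^6 - 40x^5 + (1133/4)x^4 - (3175/3)x^3 + (4389/2)x^2 - 2385x + 4221/4
D_q E_{-3} f = -49x^5 - 440x^4 - (5665/4)x^3 - 3175x^2 - (4389/2)x - 2385
[E_{-3}, D_q] f = 1197x^4 - 3249x^3 + (70065/4)x^2 - (79209/4)x + 63423/4
θ f = 14x^6 + 10x^5 - 7x^4 + 2x^3
D θ f = 84x^5 + 50x^4 - 28x^3 + 6x^2
D f = 14x^5 + 10x^4 - 7x^3 + 2x^2
θ D f = 70x^5 + 40x^4 - 21x^3 + 4x^2
[D, θ] f = 14x^5 + 10x^4 - 7x^3 + 2x^2
([E_{-3}, D_q] + [D, θ]) f = 14x^5 + 1207x^4 - 3256x^3 + (70073/4)x^2 - (79209/4)x + 63423/4

the result is g(x) = 14x^5 + 1207x^4 - 3256x^3 + (70073/4)x^2 - (79209/4)x + 63423/4


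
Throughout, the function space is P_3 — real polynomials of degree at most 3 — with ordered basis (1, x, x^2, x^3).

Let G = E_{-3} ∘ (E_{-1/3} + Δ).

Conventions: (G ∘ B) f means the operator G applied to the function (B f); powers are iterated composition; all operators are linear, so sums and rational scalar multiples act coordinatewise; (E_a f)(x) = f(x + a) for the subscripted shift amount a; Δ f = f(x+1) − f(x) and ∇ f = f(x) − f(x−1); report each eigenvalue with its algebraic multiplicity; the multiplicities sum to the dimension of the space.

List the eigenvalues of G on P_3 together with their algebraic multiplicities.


image of 1: 1
image of x: x - 7/3
image of x^2: x^2 - (14/3)x + 55/9
image of x^3: x^3 - 7x^2 + (55/3)x - 487/27
the matrix is upper triangular; its diagonal is (1, 1, 1, 1)
for a triangular matrix the eigenvalues are the diagonal entries, with algebraic multiplicity their repetition count

λ = 1 (multiplicity 4)


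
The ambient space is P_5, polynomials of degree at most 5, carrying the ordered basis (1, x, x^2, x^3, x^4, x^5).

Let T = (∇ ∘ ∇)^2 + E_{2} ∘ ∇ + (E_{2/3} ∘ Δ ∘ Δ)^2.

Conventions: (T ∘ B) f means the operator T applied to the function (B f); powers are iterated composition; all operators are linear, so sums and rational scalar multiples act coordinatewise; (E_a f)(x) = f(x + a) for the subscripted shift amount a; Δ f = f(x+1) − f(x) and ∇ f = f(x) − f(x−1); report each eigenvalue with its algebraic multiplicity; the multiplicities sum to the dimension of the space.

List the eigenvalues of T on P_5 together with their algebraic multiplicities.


image of 1: 0
image of x: 1
image of x^2: 2x + 3
image of x^3: 3x^2 + 9x + 7
image of x^4: 4x^3 + 18x^2 + 28x + 63
image of x^5: 5x^4 + 30x^3 + 70x^2 + 315x + 191
the matrix is upper triangular; its diagonal is (0, 0, 0, 0, 0, 0)
for a triangular matrix the eigenvalues are the diagonal entries, with algebraic multiplicity their repetition count

λ = 0 (multiplicity 6)


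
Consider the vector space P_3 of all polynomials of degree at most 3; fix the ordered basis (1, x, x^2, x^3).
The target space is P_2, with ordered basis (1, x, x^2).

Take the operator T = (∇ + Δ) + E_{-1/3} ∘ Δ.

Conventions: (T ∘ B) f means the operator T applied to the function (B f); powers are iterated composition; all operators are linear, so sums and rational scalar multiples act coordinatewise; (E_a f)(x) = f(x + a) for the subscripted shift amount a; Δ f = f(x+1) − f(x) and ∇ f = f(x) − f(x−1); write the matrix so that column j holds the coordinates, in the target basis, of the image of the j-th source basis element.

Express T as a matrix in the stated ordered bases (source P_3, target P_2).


the matrix is [[0, 3, 1/3, 7/3]; [0, 0, 6, 1]; [0, 0, 0, 9]] (rows listed top to bottom)

image of 1: 0
image of x: 3
image of x^2: 6x + 1/3
image of x^3: 9x^2 + x + 7/3
each image's coordinates form column j of the matrix


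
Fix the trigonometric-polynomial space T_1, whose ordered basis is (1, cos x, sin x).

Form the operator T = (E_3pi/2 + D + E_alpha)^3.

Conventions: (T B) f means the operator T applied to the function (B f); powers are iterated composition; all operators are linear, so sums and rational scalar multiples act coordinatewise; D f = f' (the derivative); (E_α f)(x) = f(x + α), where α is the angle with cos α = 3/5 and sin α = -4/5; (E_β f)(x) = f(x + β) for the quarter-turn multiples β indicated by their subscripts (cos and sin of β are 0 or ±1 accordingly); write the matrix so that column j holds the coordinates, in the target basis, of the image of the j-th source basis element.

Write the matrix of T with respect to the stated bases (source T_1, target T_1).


the matrix is [[8, 0, 0]; [0, -117/125, -44/125]; [0, 44/125, -117/125]] (rows listed top to bottom)

image of 1: 8
image of cos x: -(117/125)cos x + (44/125)sin x
image of sin x: -(44/125)cos x - (117/125)sin x
each image's coordinates form column j of the matrix


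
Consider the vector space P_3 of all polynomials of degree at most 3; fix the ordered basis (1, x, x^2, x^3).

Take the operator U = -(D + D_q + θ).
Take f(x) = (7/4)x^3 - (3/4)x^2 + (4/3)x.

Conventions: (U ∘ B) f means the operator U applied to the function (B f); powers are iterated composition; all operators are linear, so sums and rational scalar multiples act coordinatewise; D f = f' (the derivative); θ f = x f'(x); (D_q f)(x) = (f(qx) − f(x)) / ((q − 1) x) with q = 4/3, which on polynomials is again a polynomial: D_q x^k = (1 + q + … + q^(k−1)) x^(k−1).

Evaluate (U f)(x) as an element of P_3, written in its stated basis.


the result is g(x) = -(21/4)x^3 - (197/18)x^2 + (23/12)x - 8/3

D f = (21/4)x^2 - (3/2)x + 4/3
D_q f = (259/36)x^2 - (7/4)x + 4/3
θ f = (21/4)x^3 - (3/2)x^2 + (4/3)x
(D + D_q + θ) f = (21/4)x^3 + (197/18)x^2 - (23/12)x + 8/3
(-(D + D_q + θ)) f = -(21/4)x^3 - (197/18)x^2 + (23/12)x - 8/3


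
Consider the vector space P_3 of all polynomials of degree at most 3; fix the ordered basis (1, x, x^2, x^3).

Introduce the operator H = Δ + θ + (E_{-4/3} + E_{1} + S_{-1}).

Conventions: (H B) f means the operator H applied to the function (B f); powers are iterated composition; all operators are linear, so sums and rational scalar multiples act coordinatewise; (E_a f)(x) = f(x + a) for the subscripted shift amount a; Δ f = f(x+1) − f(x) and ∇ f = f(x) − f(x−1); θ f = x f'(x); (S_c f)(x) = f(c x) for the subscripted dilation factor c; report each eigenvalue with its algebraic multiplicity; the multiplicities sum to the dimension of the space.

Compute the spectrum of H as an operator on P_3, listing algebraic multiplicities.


λ = 2 (multiplicity 1), λ = 3 (multiplicity 1), λ = 4 (multiplicity 1), λ = 5 (multiplicity 1)

image of 1: 3
image of x: 2x + 2/3
image of x^2: 5x^2 + (4/3)x + 34/9
image of x^3: 4x^3 + 2x^2 + (34/3)x - 10/27
the matrix is upper triangular; its diagonal is (3, 2, 5, 4)
for a triangular matrix the eigenvalues are the diagonal entries, with algebraic multiplicity their repetition count


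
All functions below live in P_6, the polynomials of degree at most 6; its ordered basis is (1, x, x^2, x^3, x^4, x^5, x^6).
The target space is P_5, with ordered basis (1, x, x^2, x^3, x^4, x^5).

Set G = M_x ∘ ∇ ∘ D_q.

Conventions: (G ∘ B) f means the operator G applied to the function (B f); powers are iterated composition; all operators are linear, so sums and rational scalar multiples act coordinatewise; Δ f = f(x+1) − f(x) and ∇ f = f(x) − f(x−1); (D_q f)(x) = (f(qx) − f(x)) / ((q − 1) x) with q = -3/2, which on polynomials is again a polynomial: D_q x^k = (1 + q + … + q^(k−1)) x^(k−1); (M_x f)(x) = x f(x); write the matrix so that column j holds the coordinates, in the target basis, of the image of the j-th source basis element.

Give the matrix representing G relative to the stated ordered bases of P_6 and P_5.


image of 1: 0
image of x: 0
image of x^2: -(1/2)x
image of x^3: (7/2)x^2 - (7/4)x
image of x^4: -(39/8)x^3 + (39/8)x^2 - (13/8)x
image of x^5: (55/4)x^4 - (165/8)x^3 + (55/4)x^2 - (55/16)x
image of x^6: -(665/32)x^5 + (665/16)x^4 - (665/16)x^3 + (665/32)x^2 - (133/32)x
each image's coordinates form column j of the matrix

the matrix is [[0, 0, 0, 0, 0, 0, 0]; [0, 0, -1/2, -7/4, -13/8, -55/16, -133/32]; [0, 0, 0, 7/2, 39/8, 55/4, 665/32]; [0, 0, 0, 0, -39/8, -165/8, -665/16]; [0, 0, 0, 0, 0, 55/4, 665/16]; [0, 0, 0, 0, 0, 0, -665/32]] (rows listed top to bottom)


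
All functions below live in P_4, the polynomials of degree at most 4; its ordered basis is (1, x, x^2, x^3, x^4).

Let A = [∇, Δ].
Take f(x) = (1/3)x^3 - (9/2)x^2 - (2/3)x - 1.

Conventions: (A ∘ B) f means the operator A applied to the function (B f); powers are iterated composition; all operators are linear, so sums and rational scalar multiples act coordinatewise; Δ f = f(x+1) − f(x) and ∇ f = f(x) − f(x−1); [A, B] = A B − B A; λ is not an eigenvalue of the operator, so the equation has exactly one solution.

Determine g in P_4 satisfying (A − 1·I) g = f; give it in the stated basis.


write g with unknown coordinates in the stated basis and equate coefficients in (A − 1·I) g = f
solving from the highest basis element down gives g = -(1/3)x^3 + (9/2)x^2 + (2/3)x + 1
check: A g = 0
so A g − 1·g = (1/3)x^3 - (9/2)x^2 - (2/3)x - 1 = f ✓

the image equals g(x) = -(1/3)x^3 + (9/2)x^2 + (2/3)x + 1


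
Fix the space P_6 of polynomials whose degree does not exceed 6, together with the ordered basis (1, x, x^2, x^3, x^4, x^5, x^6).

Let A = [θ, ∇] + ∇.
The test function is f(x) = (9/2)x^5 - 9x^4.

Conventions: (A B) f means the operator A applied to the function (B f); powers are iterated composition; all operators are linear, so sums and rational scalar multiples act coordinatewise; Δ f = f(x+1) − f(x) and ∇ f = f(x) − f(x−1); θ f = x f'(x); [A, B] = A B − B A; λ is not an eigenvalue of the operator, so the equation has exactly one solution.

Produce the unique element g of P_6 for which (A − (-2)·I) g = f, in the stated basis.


write g with unknown coordinates in the stated basis and equate coefficients in (A − (-2)·I) g = f
solving from the highest basis element down gives g = (9/4)x^5 - (9/2)x^4 - (45/4)x^3 + 36x^2 - 18x - 18
check: A g = (45/2)x^3 - 72x^2 + 36x + 36
so A g − (-2)·g = (9/2)x^5 - 9x^4 = f ✓

the result is g(x) = (9/4)x^5 - (9/2)x^4 - (45/4)x^3 + 36x^2 - 18x - 18


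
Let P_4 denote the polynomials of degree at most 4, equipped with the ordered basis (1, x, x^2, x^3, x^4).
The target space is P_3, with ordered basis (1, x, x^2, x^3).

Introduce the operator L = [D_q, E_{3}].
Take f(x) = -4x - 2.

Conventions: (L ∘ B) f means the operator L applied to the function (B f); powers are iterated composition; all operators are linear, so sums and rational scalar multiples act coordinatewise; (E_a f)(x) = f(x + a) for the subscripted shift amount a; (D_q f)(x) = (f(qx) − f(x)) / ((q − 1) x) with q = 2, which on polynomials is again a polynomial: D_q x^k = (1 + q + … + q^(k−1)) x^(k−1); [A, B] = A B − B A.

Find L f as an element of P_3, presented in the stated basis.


the image equals g(x) = 0

E_{3} f = -4x - 14
D_q E_{3} f = -4
D_q f = -4
E_{3} D_q f = -4
[D_q, E_{3}] f = 0


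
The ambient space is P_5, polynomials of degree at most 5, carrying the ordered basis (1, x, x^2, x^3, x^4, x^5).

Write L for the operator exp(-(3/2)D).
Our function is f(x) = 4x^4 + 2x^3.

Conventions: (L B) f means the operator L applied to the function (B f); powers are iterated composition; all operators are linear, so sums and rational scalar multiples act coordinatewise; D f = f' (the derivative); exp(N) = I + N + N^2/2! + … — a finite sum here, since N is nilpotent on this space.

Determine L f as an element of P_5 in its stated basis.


order-1 term: -24x^3 - 9x^2
order-2 term: 54x^2 + (27/2)x
order-3 term: -54x - 27/4
order-4 term: 81/4
the series for exp(-(3/2)D) f terminates at order 4
exp(-(3/2)D) f = 4x^4 - 22x^3 + 45x^2 - (81/2)x + 27/2

the result is g(x) = 4x^4 - 22x^3 + 45x^2 - (81/2)x + 27/2


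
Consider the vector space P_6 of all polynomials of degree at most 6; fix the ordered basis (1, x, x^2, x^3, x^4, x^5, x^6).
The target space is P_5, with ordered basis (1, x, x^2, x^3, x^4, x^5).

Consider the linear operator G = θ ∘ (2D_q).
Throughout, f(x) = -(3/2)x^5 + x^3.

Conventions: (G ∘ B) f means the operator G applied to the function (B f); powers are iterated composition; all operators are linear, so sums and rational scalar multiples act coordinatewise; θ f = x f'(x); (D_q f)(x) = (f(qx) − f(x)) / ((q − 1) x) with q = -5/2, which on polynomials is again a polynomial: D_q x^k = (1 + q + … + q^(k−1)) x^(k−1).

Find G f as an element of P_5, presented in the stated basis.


the image equals g(x) = -(1353/4)x^4 + 19x^2

D_q f = -(1353/32)x^4 + (19/4)x^2
(2D_q) f = -(1353/16)x^4 + (19/2)x^2
θ (2D_q) f = -(1353/4)x^4 + 19x^2


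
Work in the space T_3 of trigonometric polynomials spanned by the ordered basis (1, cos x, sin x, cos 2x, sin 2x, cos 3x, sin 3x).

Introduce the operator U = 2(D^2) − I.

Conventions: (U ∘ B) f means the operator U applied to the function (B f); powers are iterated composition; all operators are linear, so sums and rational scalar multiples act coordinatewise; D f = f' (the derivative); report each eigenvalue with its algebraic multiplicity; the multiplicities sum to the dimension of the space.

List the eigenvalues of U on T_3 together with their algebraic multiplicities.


image of 1: -1
image of cos x: -3cos x
image of sin x: -3sin x
image of cos 2x: -9cos 2x
image of sin 2x: -9sin 2x
image of cos 3x: -19cos 3x
image of sin 3x: -19sin 3x
the matrix is diagonal; its diagonal is (-1, -3, -3, -9, -9, -19, -19)
for a triangular matrix the eigenvalues are the diagonal entries, with algebraic multiplicity their repetition count

λ = -19 (multiplicity 2), λ = -9 (multiplicity 2), λ = -3 (multiplicity 2), λ = -1 (multiplicity 1)


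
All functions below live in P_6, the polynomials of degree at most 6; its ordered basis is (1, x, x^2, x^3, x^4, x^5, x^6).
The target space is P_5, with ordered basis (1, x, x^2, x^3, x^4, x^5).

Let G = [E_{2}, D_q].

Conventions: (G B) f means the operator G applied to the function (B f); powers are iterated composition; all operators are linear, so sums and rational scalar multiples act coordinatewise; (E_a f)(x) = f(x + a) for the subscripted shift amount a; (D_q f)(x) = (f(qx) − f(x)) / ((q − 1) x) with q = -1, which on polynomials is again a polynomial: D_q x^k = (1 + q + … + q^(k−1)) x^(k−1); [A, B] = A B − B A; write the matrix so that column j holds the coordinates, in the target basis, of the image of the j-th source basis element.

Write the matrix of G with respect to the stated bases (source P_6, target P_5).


the matrix is [[0, 0, -4, -8, -32, -64, -192]; [0, 0, 0, 4, 0, 32, 0]; [0, 0, 0, 0, -8, -16, -160]; [0, 0, 0, 0, 0, 8, 0]; [0, 0, 0, 0, 0, 0, -12]; [0, 0, 0, 0, 0, 0, 0]] (rows listed top to bottom)

image of 1: 0
image of x: 0
image of x^2: -4
image of x^3: 4x - 8
image of x^4: -8x^2 - 32
image of x^5: 8x^3 - 16x^2 + 32x - 64
image of x^6: -12x^4 - 160x^2 - 192
each image's coordinates form column j of the matrix


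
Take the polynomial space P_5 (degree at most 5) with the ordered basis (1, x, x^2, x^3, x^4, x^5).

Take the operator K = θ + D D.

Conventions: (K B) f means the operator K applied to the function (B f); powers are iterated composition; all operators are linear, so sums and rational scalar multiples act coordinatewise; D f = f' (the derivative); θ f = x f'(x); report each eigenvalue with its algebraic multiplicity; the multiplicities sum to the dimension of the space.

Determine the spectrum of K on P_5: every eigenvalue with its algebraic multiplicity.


λ = 0 (multiplicity 1), λ = 1 (multiplicity 1), λ = 2 (multiplicity 1), λ = 3 (multiplicity 1), λ = 4 (multiplicity 1), λ = 5 (multiplicity 1)

image of 1: 0
image of x: x
image of x^2: 2x^2 + 2
image of x^3: 3x^3 + 6x
image of x^4: 4x^4 + 12x^2
image of x^5: 5x^5 + 20x^3
the matrix is upper triangular; its diagonal is (0, 1, 2, 3, 4, 5)
for a triangular matrix the eigenvalues are the diagonal entries, with algebraic multiplicity their repetition count


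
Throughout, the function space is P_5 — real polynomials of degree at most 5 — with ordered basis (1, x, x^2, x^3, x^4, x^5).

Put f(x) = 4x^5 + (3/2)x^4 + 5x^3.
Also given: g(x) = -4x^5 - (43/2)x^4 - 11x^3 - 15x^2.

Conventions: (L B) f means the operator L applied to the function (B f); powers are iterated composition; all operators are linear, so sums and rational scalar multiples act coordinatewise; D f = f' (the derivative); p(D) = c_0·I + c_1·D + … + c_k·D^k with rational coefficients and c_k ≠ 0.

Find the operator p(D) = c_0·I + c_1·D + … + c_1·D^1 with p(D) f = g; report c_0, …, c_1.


D^0 f = 4x^5 + (3/2)x^4 + 5x^3
D^1 f = 20x^4 + 6x^3 + 15x^2
matching coefficients of g against c_0 f + c_1 Df + … from the top degree down determines the c_i
solution: c_0 = -1, c_1 = -1

p(D) = -I − D, i.e. c_0 = -1, c_1 = -1


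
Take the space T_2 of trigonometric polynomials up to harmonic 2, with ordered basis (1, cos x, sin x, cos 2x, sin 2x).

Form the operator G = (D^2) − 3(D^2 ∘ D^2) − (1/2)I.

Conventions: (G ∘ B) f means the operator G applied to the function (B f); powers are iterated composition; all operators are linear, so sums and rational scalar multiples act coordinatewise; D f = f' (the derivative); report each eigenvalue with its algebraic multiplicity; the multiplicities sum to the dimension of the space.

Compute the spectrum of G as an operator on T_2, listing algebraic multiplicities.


image of 1: -1/2
image of cos x: -(9/2)cos x
image of sin x: -(9/2)sin x
image of cos 2x: -(105/2)cos 2x
image of sin 2x: -(105/2)sin 2x
the matrix is diagonal; its diagonal is (-1/2, -9/2, -9/2, -105/2, -105/2)
for a triangular matrix the eigenvalues are the diagonal entries, with algebraic multiplicity their repetition count

λ = -105/2 (multiplicity 2), λ = -9/2 (multiplicity 2), λ = -1/2 (multiplicity 1)


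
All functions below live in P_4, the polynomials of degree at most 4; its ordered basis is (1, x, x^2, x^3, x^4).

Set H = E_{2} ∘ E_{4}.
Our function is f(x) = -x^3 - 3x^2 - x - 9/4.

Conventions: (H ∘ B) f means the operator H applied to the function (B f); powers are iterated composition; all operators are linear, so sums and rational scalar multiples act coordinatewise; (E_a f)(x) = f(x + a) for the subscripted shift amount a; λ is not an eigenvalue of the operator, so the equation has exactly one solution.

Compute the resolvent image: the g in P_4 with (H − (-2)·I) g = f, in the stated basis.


the result is g(x) = -(1/3)x^3 + x^2 + (23/3)x - 49/12

write g with unknown coordinates in the stated basis and equate coefficients in (H − (-2)·I) g = f
solving from the highest basis element down gives g = -(1/3)x^3 + x^2 + (23/3)x - 49/12
check: H g = -(1/3)x^3 - 5x^2 - (49/3)x + 71/12
so H g − (-2)·g = -x^3 - 3x^2 - x - 9/4 = f ✓


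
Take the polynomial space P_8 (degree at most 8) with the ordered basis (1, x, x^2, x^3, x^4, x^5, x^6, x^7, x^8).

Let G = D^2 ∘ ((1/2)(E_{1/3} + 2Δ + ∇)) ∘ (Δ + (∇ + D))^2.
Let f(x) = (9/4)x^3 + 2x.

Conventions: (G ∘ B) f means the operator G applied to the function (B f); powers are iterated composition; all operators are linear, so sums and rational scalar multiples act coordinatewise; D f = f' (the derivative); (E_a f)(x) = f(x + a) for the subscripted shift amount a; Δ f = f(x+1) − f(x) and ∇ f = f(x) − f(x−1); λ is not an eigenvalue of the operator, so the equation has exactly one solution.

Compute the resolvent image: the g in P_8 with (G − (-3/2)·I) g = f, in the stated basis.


write g with unknown coordinates in the stated basis and equate coefficients in (G − (-3/2)·I) g = f
solving from the highest basis element down gives g = (3/2)x^3 + (4/3)x
check: G g = 0
so G g − (-3/2)·g = (9/4)x^3 + 2x = f ✓

the image equals g(x) = (3/2)x^3 + (4/3)x


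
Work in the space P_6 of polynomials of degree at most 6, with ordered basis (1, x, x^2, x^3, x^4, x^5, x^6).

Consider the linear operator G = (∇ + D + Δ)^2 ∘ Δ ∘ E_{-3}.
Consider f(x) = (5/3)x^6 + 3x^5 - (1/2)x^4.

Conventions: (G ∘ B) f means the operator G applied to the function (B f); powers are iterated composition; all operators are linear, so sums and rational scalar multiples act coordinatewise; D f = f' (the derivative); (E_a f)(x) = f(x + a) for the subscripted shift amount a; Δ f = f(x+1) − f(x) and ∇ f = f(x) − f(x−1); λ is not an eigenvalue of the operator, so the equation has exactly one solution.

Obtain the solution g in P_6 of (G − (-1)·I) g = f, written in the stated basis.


the image equals g(x) = (5/3)x^6 + 3x^5 - (1/2)x^4 - 1800x^3 + 11880x^2 - 28392x + 121200

write g with unknown coordinates in the stated basis and equate coefficients in (G − (-1)·I) g = f
solving from the highest basis element down gives g = (5/3)x^6 + 3x^5 - (1/2)x^4 - 1800x^3 + 11880x^2 - 28392x + 121200
check: G g = 1800x^3 - 11880x^2 + 28392x - 121200
so G g − (-1)·g = (5/3)x^6 + 3x^5 - (1/2)x^4 = f ✓
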